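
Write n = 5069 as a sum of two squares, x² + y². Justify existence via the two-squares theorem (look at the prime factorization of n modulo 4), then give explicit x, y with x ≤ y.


Step 1: Factor n = 5069 = 37 · 137.
Step 2: Check the mod-4 condition on each prime factor: 37 ≡ 1 (mod 4), exponent 1; 137 ≡ 1 (mod 4), exponent 1.
All primes ≡ 3 (mod 4) appear to even exponent (or don't appear), so by the two-squares theorem n IS expressible as a sum of two squares.
Step 3: Build a representation. Here n = 37 · 137 is a product of primes ≡ 1 (mod 4). Each prime p ≡ 1 (mod 4) is itself a sum of two squares; find a² by testing p − a² for a perfect square:
  37: 37 − 1² = 36 = 6² ⇒ 37 = 1² + 6².
  137: 137 − 1² = 136, 137 − 2² = 133, 137 − 3² = 128, 137 − 4² = 121 = 11² ⇒ 137 = 4² + 11².
  Combine using the Brahmagupta–Fibonacci identity (a² + b²)(c² + d²) = (ac − bd)² + (ad + bc)² = (ac + bd)² + (ad − bc)²:
  37 · 137 = 5069: from (1² + 6²)(4² + 11²), take (1·4 − 6·11, 1·11 + 6·4) = (4 − 66, 11 + 24) = (-62, 35); dropping signs (only squares matter) gives (62, 35); check 62² + 35² = 3844 + 1225 = 5069 ✓.
Step 4: Order so x ≤ y and verify: 35² + 62² = 1225 + 3844 = 5069 = n. ✓

n = 5069 = 35² + 62² (one valid representation with x ≤ y).


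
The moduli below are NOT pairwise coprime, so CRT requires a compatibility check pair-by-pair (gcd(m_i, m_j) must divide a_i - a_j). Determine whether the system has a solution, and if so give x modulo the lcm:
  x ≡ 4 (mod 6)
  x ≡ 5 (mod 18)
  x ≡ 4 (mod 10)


Moduli 6, 18, 10 are not pairwise coprime, so CRT works modulo lcm(m_i) when all pairwise compatibility conditions hold.
Pairwise compatibility: gcd(m_i, m_j) must divide a_i - a_j for every pair.
Merge one congruence at a time:
  Start: x ≡ 4 (mod 6).
  Combine with x ≡ 5 (mod 18): gcd(6, 18) = 6, and 5 - 4 = 1 is NOT divisible by 6.
    ⇒ system is inconsistent (no integer solution).

No solution (the system is inconsistent).


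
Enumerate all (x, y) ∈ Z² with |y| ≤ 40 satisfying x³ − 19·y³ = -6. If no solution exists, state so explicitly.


The equation is x³ - 19y³ = -6. For fixed y, x³ = 19·y³ − 6, so a solution requires the RHS to be a perfect cube.
Strategy: iterate y from -40 to 40, compute RHS = 19·y³ − 6, and check whether it is a (positive or negative) perfect cube.
Check small values of y:
  y = 0: RHS = -6 is not a perfect cube.
  y = 1: RHS = 13 is not a perfect cube.
  y = -1: RHS = -25 is not a perfect cube.
  y = 2: RHS = 146 is not a perfect cube.
  y = -2: RHS = -158 is not a perfect cube.
  y = 3: RHS = 507 is not a perfect cube.
  y = -3: RHS = -519 is not a perfect cube.
Continuing the search up to |y| = 40 finds no solutions either.
No (x, y) in the scanned range satisfies the equation.

No integer solutions with |y| ≤ 40.


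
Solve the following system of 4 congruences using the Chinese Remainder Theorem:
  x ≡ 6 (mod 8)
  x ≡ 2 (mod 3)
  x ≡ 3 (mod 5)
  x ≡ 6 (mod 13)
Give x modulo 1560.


Product of moduli M = 8 · 3 · 5 · 13 = 1560.
Merge one congruence at a time:
  Start: x ≡ 6 (mod 8).
  Combine with x ≡ 2 (mod 3); new modulus lcm = 24.
    Write x = 6 + 8·t and substitute into x ≡ 2 (mod 3): 8·t ≡ 2 − 6 = -4 (mod 3).
    Reduce coefficients mod 3: 2·t ≡ 2 (mod 3).
    The inverse of 2 mod 3 is 2 (since 2·2 = 4 = 1·3 + 1), so t ≡ 2·2 = 4 ≡ 1 (mod 3).
    Then x = 6 + 8·1 = 14, valid modulo lcm(8, 3) = 24: x ≡ 14 (mod 24).
  Combine with x ≡ 3 (mod 5); new modulus lcm = 120.
    Write x = 14 + 24·t and substitute into x ≡ 3 (mod 5): 24·t ≡ 3 − 14 = -11 (mod 5).
    Reduce coefficients mod 5: 4·t ≡ 4 (mod 5).
    The inverse of 4 mod 5 is 4 (since 4·4 = 16 = 3·5 + 1), so t ≡ 4·4 = 16 ≡ 1 (mod 5).
    Then x = 14 + 24·1 = 38, valid modulo lcm(24, 5) = 120: x ≡ 38 (mod 120).
  Combine with x ≡ 6 (mod 13); new modulus lcm = 1560.
    Write x = 38 + 120·t and substitute into x ≡ 6 (mod 13): 120·t ≡ 6 − 38 = -32 (mod 13).
    Reduce coefficients mod 13: 3·t ≡ 7 (mod 13).
    The inverse of 3 mod 13 is 9 (since 3·9 = 27 = 2·13 + 1), so t ≡ 9·7 = 63 ≡ 11 (mod 13).
    Then x = 38 + 120·11 = 1358, valid modulo lcm(120, 13) = 1560: x ≡ 1358 (mod 1560).
Verify against each original: 1358 mod 8 = 6, 1358 mod 3 = 2, 1358 mod 5 = 3, 1358 mod 13 = 6.

x ≡ 1358 (mod 1560).


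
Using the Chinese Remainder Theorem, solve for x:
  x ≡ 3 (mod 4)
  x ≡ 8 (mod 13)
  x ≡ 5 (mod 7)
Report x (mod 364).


Moduli 4, 13, 7 are pairwise coprime; by CRT there is a unique solution modulo M = 4 · 13 · 7 = 364.
Solve pairwise, accumulating the modulus:
  Start with x ≡ 3 (mod 4).
  Combine with x ≡ 8 (mod 13): since gcd(4, 13) = 1, we get a unique residue mod 52.
    Write x = 3 + 4·t and substitute into x ≡ 8 (mod 13): 4·t ≡ 8 − 3 = 5 (mod 13).
    The inverse of 4 mod 13 is 10 (since 4·10 = 40 = 3·13 + 1), so t ≡ 10·5 = 50 ≡ 11 (mod 13).
    Then x = 3 + 4·11 = 47, valid modulo lcm(4, 13) = 52: x ≡ 47 (mod 52).
  Combine with x ≡ 5 (mod 7): since gcd(52, 7) = 1, we get a unique residue mod 364.
    Write x = 47 + 52·t and substitute into x ≡ 5 (mod 7): 52·t ≡ 5 − 47 = -42 (mod 7).
    Reduce coefficients mod 7: 3·t ≡ 0 (mod 7).
    The inverse of 3 mod 7 is 5 (since 3·5 = 15 = 2·7 + 1), so t ≡ 5·0 = 0 ≡ 0 (mod 7).
    Then x = 47 + 52·0 = 47, valid modulo lcm(52, 7) = 364: x ≡ 47 (mod 364).
Verify: 47 mod 4 = 3 ✓, 47 mod 13 = 8 ✓, 47 mod 7 = 5 ✓.

x ≡ 47 (mod 364).


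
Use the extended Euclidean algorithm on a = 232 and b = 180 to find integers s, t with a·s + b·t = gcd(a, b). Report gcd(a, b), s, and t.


Euclidean algorithm on (232, 180) — divide until remainder is 0:
  232 = 1 · 180 + 52
  180 = 3 · 52 + 24
  52 = 2 · 24 + 4
  24 = 6 · 4 + 0
gcd(232, 180) = 4.
Track Bezout coefficients alongside the remainders: start with r₀ = 232 = a·1 + b·0 (s = 1, t = 0) and r₁ = 180 = a·0 + b·1 (s = 0, t = 1); each new remainder r_{k+1} = r_{k-1} − q_k·r_k inherits s_{k+1} = s_{k-1} − q_k·s_k, t_{k+1} = t_{k-1} − q_k·t_k, so r_k = a·s_k + b·t_k at every step:
  q = 1: r = 52, s = 1 − 1·0 = 1, t = 0 − 1·1 = -1  (check: 232·1 + 180·(-1) = 52)
  q = 3: r = 24, s = 0 − 3·1 = -3, t = 1 − 3·(-1) = 4  (check: 232·(-3) + 180·4 = 24)
  q = 2: r = 4, s = 1 − 2·(-3) = 7, t = -1 − 2·4 = -9  (check: 232·7 + 180·(-9) = 4)
The row with r = 4 (the gcd) gives the Bezout coefficients s = 7, t = -9.
Result: 232 · (7) + 180 · (-9) = 4.

gcd(232, 180) = 4; s = 7, t = -9 (check: 232·7 + 180·(-9) = 4).


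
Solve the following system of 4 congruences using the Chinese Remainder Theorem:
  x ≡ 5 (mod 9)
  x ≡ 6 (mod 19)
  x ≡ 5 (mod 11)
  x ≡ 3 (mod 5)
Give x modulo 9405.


Product of moduli M = 9 · 19 · 11 · 5 = 9405.
Merge one congruence at a time:
  Start: x ≡ 5 (mod 9).
  Combine with x ≡ 6 (mod 19); new modulus lcm = 171.
    Write x = 5 + 9·t and substitute into x ≡ 6 (mod 19): 9·t ≡ 6 − 5 = 1 (mod 19).
    The inverse of 9 mod 19 is 17 (since 9·17 = 153 = 8·19 + 1), so t ≡ 17·1 = 17 ≡ 17 (mod 19).
    Then x = 5 + 9·17 = 158, valid modulo lcm(9, 19) = 171: x ≡ 158 (mod 171).
  Combine with x ≡ 5 (mod 11); new modulus lcm = 1881.
    Write x = 158 + 171·t and substitute into x ≡ 5 (mod 11): 171·t ≡ 5 − 158 = -153 (mod 11).
    Reduce coefficients mod 11: 6·t ≡ 1 (mod 11).
    The inverse of 6 mod 11 is 2 (since 6·2 = 12 = 1·11 + 1), so t ≡ 2·1 = 2 ≡ 2 (mod 11).
    Then x = 158 + 171·2 = 500, valid modulo lcm(171, 11) = 1881: x ≡ 500 (mod 1881).
  Combine with x ≡ 3 (mod 5); new modulus lcm = 9405.
    Write x = 500 + 1881·t and substitute into x ≡ 3 (mod 5): 1881·t ≡ 3 − 500 = -497 (mod 5).
    Reduce coefficients mod 5: 1·t ≡ 3 (mod 5).
    So t ≡ 3 (mod 5).
    Then x = 500 + 1881·3 = 6143, valid modulo lcm(1881, 5) = 9405: x ≡ 6143 (mod 9405).
Verify against each original: 6143 mod 9 = 5, 6143 mod 19 = 6, 6143 mod 11 = 5, 6143 mod 5 = 3.

x ≡ 6143 (mod 9405).


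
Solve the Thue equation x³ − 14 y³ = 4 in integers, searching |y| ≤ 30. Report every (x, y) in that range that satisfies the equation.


The equation is x³ - 14y³ = 4. For fixed y, x³ = 14·y³ + 4, so a solution requires the RHS to be a perfect cube.
Strategy: iterate y from -30 to 30, compute RHS = 14·y³ + 4, and check whether it is a (positive or negative) perfect cube.
Check small values of y:
  y = 0: RHS = 4 is not a perfect cube.
  y = 1: RHS = 18 is not a perfect cube.
  y = -1: RHS = -10 is not a perfect cube.
  y = 2: RHS = 116 is not a perfect cube.
  y = -2: RHS = -108 is not a perfect cube.
  y = 3: RHS = 382 is not a perfect cube.
  y = -3: RHS = -374 is not a perfect cube.
Continuing the search up to |y| = 30 finds no solutions either.
No (x, y) in the scanned range satisfies the equation.

No integer solutions with |y| ≤ 30.


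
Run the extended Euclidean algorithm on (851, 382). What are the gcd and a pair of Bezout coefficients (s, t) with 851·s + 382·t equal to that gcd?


Euclidean algorithm on (851, 382) — divide until remainder is 0:
  851 = 2 · 382 + 87
  382 = 4 · 87 + 34
  87 = 2 · 34 + 19
  34 = 1 · 19 + 15
  19 = 1 · 15 + 4
  15 = 3 · 4 + 3
  4 = 1 · 3 + 1
  3 = 3 · 1 + 0
gcd(851, 382) = 1.
Track Bezout coefficients alongside the remainders: start with r₀ = 851 = a·1 + b·0 (s = 1, t = 0) and r₁ = 382 = a·0 + b·1 (s = 0, t = 1); each new remainder r_{k+1} = r_{k-1} − q_k·r_k inherits s_{k+1} = s_{k-1} − q_k·s_k, t_{k+1} = t_{k-1} − q_k·t_k, so r_k = a·s_k + b·t_k at every step:
  q = 2: r = 87, s = 1 − 2·0 = 1, t = 0 − 2·1 = -2  (check: 851·1 + 382·(-2) = 87)
  q = 4: r = 34, s = 0 − 4·1 = -4, t = 1 − 4·(-2) = 9  (check: 851·(-4) + 382·9 = 34)
  q = 2: r = 19, s = 1 − 2·(-4) = 9, t = -2 − 2·9 = -20  (check: 851·9 + 382·(-20) = 19)
  q = 1: r = 15, s = -4 − 1·9 = -13, t = 9 − 1·(-20) = 29  (check: 851·(-13) + 382·29 = 15)
  q = 1: r = 4, s = 9 − 1·(-13) = 22, t = -20 − 1·29 = -49  (check: 851·22 + 382·(-49) = 4)
  q = 3: r = 3, s = -13 − 3·22 = -79, t = 29 − 3·(-49) = 176  (check: 851·(-79) + 382·176 = 3)
  q = 1: r = 1, s = 22 − 1·(-79) = 101, t = -49 − 1·176 = -225  (check: 851·101 + 382·(-225) = 1)
The row with r = 1 (the gcd) gives the Bezout coefficients s = 101, t = -225.
Result: 851 · (101) + 382 · (-225) = 1.

gcd(851, 382) = 1; s = 101, t = -225 (check: 851·101 + 382·(-225) = 1).


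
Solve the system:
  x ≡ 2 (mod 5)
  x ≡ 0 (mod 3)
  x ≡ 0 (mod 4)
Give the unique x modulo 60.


Moduli 5, 3, 4 are pairwise coprime; by CRT there is a unique solution modulo M = 5 · 3 · 4 = 60.
Solve pairwise, accumulating the modulus:
  Start with x ≡ 2 (mod 5).
  Combine with x ≡ 0 (mod 3): since gcd(5, 3) = 1, we get a unique residue mod 15.
    Write x = 2 + 5·t and substitute into x ≡ 0 (mod 3): 5·t ≡ 0 − 2 = -2 (mod 3).
    Reduce coefficients mod 3: 2·t ≡ 1 (mod 3).
    The inverse of 2 mod 3 is 2 (since 2·2 = 4 = 1·3 + 1), so t ≡ 2·1 = 2 ≡ 2 (mod 3).
    Then x = 2 + 5·2 = 12, valid modulo lcm(5, 3) = 15: x ≡ 12 (mod 15).
  Combine with x ≡ 0 (mod 4): since gcd(15, 4) = 1, we get a unique residue mod 60.
    Write x = 12 + 15·t and substitute into x ≡ 0 (mod 4): 15·t ≡ 0 − 12 = -12 (mod 4).
    Reduce coefficients mod 4: 3·t ≡ 0 (mod 4).
    The inverse of 3 mod 4 is 3 (since 3·3 = 9 = 2·4 + 1), so t ≡ 3·0 = 0 ≡ 0 (mod 4).
    Then x = 12 + 15·0 = 12, valid modulo lcm(15, 4) = 60: x ≡ 12 (mod 60).
Verify: 12 mod 5 = 2 ✓, 12 mod 3 = 0 ✓, 12 mod 4 = 0 ✓.

x ≡ 12 (mod 60).


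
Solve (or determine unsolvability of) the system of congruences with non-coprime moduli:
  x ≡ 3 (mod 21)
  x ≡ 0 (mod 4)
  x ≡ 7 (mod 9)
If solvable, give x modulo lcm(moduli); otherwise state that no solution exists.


Moduli 21, 4, 9 are not pairwise coprime, so CRT works modulo lcm(m_i) when all pairwise compatibility conditions hold.
Pairwise compatibility: gcd(m_i, m_j) must divide a_i - a_j for every pair.
Merge one congruence at a time:
  Start: x ≡ 3 (mod 21).
  Combine with x ≡ 0 (mod 4): gcd(21, 4) = 1; 0 - 3 = -3, which IS divisible by 1, so compatible.
    Write x = 3 + 21·t and substitute into x ≡ 0 (mod 4): 21·t ≡ 0 − 3 = -3 (mod 4).
    Reduce coefficients mod 4: 1·t ≡ 1 (mod 4).
    So t ≡ 1 (mod 4).
    Then x = 3 + 21·1 = 24, valid modulo lcm(21, 4) = 84: x ≡ 24 (mod 84).
  Combine with x ≡ 7 (mod 9): gcd(84, 9) = 3, and 7 - 24 = -17 is NOT divisible by 3.
    ⇒ system is inconsistent (no integer solution).

No solution (the system is inconsistent).


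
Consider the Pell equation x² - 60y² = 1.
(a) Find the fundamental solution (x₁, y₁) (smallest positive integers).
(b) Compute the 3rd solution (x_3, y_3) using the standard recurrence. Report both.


Step 1: Find the fundamental solution (x₁, y₁) of x² - 60y² = 1.
  Expand √60 as a continued fraction. a₀ = ⌊√60⌋ = 7; iterate m_{k+1} = d_k·a_k − m_k, d_{k+1} = (60 − m_{k+1}²)/d_k, a_{k+1} = ⌊(a₀ + m_{k+1})/d_{k+1}⌋ (starting m₀ = 0, d₀ = 1), with convergents p_k = a_k·p_{k-1} + p_{k-2}, q_k = a_k·q_{k-1} + q_{k-2} (p₋₁ = 1, q₋₁ = 0):
  k = 0: a₀ = 7; p₀/q₀ = 7/1; p₀² − 60·q₀² = 49 − 60 = -11.
  k = 1: m = 7, d = 11, a = ⌊(7 + 7)/11⌋ = 1; p/q = (1·7 + 1)/(1·1 + 0) = 8/1; p² − 60·q² = 64 − 60 = 4.
  k = 2: m = 4, d = 4, a = ⌊(7 + 4)/4⌋ = 2; p/q = (2·8 + 7)/(2·1 + 1) = 23/3; p² − 60·q² = 529 − 540 = -11.
  k = 3: m = 4, d = 11, a = ⌊(7 + 4)/11⌋ = 1; p/q = (1·23 + 8)/(1·3 + 1) = 31/4; p² − 60·q² = 961 − 960 = 1.
  The first convergent with p² − 60·q² = 1 gives the fundamental solution (x₁, y₁) = (31, 4).
Step 2: Apply the recurrence (x_{n+1}, y_{n+1}) = (x₁x_n + 60y₁y_n, x₁y_n + y₁x_n) repeatedly.
  From (x_1, y_1) = (31, 4): x_2 = 31·31 + 60·4·4 = 1921; y_2 = 31·4 + 4·31 = 248.
  From (x_2, y_2) = (1921, 248): x_3 = 31·1921 + 60·4·248 = 119071; y_3 = 31·248 + 4·1921 = 15372.
Step 3: Verify x_3² - 60·y_3² = 14177903041 - 14177903040 = 1 (should be 1). ✓

(x_1, y_1) = (31, 4); (x_3, y_3) = (119071, 15372).


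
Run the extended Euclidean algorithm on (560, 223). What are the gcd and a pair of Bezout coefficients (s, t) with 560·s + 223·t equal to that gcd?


Euclidean algorithm on (560, 223) — divide until remainder is 0:
  560 = 2 · 223 + 114
  223 = 1 · 114 + 109
  114 = 1 · 109 + 5
  109 = 21 · 5 + 4
  5 = 1 · 4 + 1
  4 = 4 · 1 + 0
gcd(560, 223) = 1.
Track Bezout coefficients alongside the remainders: start with r₀ = 560 = a·1 + b·0 (s = 1, t = 0) and r₁ = 223 = a·0 + b·1 (s = 0, t = 1); each new remainder r_{k+1} = r_{k-1} − q_k·r_k inherits s_{k+1} = s_{k-1} − q_k·s_k, t_{k+1} = t_{k-1} − q_k·t_k, so r_k = a·s_k + b·t_k at every step:
  q = 2: r = 114, s = 1 − 2·0 = 1, t = 0 − 2·1 = -2  (check: 560·1 + 223·(-2) = 114)
  q = 1: r = 109, s = 0 − 1·1 = -1, t = 1 − 1·(-2) = 3  (check: 560·(-1) + 223·3 = 109)
  q = 1: r = 5, s = 1 − 1·(-1) = 2, t = -2 − 1·3 = -5  (check: 560·2 + 223·(-5) = 5)
  q = 21: r = 4, s = -1 − 21·2 = -43, t = 3 − 21·(-5) = 108  (check: 560·(-43) + 223·108 = 4)
  q = 1: r = 1, s = 2 − 1·(-43) = 45, t = -5 − 1·108 = -113  (check: 560·45 + 223·(-113) = 1)
The row with r = 1 (the gcd) gives the Bezout coefficients s = 45, t = -113.
Result: 560 · (45) + 223 · (-113) = 1.

gcd(560, 223) = 1; s = 45, t = -113 (check: 560·45 + 223·(-113) = 1).


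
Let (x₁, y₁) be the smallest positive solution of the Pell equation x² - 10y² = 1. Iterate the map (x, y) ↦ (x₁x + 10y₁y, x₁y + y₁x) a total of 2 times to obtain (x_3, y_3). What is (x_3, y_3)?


Step 1: Find the fundamental solution (x₁, y₁) of x² - 10y² = 1.
  Expand √10 as a continued fraction. a₀ = ⌊√10⌋ = 3; iterate m_{k+1} = d_k·a_k − m_k, d_{k+1} = (10 − m_{k+1}²)/d_k, a_{k+1} = ⌊(a₀ + m_{k+1})/d_{k+1}⌋ (starting m₀ = 0, d₀ = 1), with convergents p_k = a_k·p_{k-1} + p_{k-2}, q_k = a_k·q_{k-1} + q_{k-2} (p₋₁ = 1, q₋₁ = 0):
  k = 0: a₀ = 3; p₀/q₀ = 3/1; p₀² − 10·q₀² = 9 − 10 = -1.
  k = 1: m = 3, d = 1, a = ⌊(3 + 3)/1⌋ = 6; p/q = (6·3 + 1)/(6·1 + 0) = 19/6; p² − 10·q² = 361 − 360 = 1.
  The first convergent with p² − 10·q² = 1 gives the fundamental solution (x₁, y₁) = (19, 6).
Step 2: Apply the recurrence (x_{n+1}, y_{n+1}) = (x₁x_n + 10y₁y_n, x₁y_n + y₁x_n) repeatedly.
  From (x_1, y_1) = (19, 6): x_2 = 19·19 + 10·6·6 = 721; y_2 = 19·6 + 6·19 = 228.
  From (x_2, y_2) = (721, 228): x_3 = 19·721 + 10·6·228 = 27379; y_3 = 19·228 + 6·721 = 8658.
Step 3: Verify x_3² - 10·y_3² = 749609641 - 749609640 = 1 (should be 1). ✓

(x_1, y_1) = (19, 6); (x_3, y_3) = (27379, 8658).


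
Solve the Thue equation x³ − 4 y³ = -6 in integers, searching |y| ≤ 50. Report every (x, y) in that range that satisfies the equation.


The equation is x³ - 4y³ = -6. For fixed y, x³ = 4·y³ − 6, so a solution requires the RHS to be a perfect cube.
Strategy: iterate y from -50 to 50, compute RHS = 4·y³ − 6, and check whether it is a (positive or negative) perfect cube.
Check small values of y:
  y = 0: RHS = -6 is not a perfect cube.
  y = 1: RHS = -2 is not a perfect cube.
  y = -1: RHS = -10 is not a perfect cube.
  y = 2: RHS = 26 is not a perfect cube.
  y = -2: RHS = -38 is not a perfect cube.
  y = 3: RHS = 102 is not a perfect cube.
  y = -3: RHS = -114 is not a perfect cube.
Continuing the search up to |y| = 50 finds no solutions either.
No (x, y) in the scanned range satisfies the equation.

No integer solutions with |y| ≤ 50.


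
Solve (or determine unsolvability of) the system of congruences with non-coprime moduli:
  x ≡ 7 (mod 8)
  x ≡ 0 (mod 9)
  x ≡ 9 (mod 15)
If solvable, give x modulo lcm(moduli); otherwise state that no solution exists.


Moduli 8, 9, 15 are not pairwise coprime, so CRT works modulo lcm(m_i) when all pairwise compatibility conditions hold.
Pairwise compatibility: gcd(m_i, m_j) must divide a_i - a_j for every pair.
Merge one congruence at a time:
  Start: x ≡ 7 (mod 8).
  Combine with x ≡ 0 (mod 9): gcd(8, 9) = 1; 0 - 7 = -7, which IS divisible by 1, so compatible.
    Write x = 7 + 8·t and substitute into x ≡ 0 (mod 9): 8·t ≡ 0 − 7 = -7 (mod 9).
    Reduce coefficients mod 9: 8·t ≡ 2 (mod 9).
    The inverse of 8 mod 9 is 8 (since 8·8 = 64 = 7·9 + 1), so t ≡ 8·2 = 16 ≡ 7 (mod 9).
    Then x = 7 + 8·7 = 63, valid modulo lcm(8, 9) = 72: x ≡ 63 (mod 72).
  Combine with x ≡ 9 (mod 15): gcd(72, 15) = 3; 9 - 63 = -54, which IS divisible by 3, so compatible.
    Write x = 63 + 72·t and substitute into x ≡ 9 (mod 15): 72·t ≡ 9 − 63 = -54 (mod 15).
    Divide the congruence (and modulus) by g = 3: 24·t ≡ -18 (mod 5).
    Reduce coefficients mod 5: 4·t ≡ 2 (mod 5).
    The inverse of 4 mod 5 is 4 (since 4·4 = 16 = 3·5 + 1), so t ≡ 4·2 = 8 ≡ 3 (mod 5).
    Then x = 63 + 72·3 = 279, valid modulo lcm(72, 15) = 360: x ≡ 279 (mod 360).
Verify: 279 mod 8 = 7, 279 mod 9 = 0, 279 mod 15 = 9.

x ≡ 279 (mod 360).


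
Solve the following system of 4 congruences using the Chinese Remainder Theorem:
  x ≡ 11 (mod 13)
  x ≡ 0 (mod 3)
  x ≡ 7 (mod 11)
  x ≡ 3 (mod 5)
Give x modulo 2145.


Product of moduli M = 13 · 3 · 11 · 5 = 2145.
Merge one congruence at a time:
  Start: x ≡ 11 (mod 13).
  Combine with x ≡ 0 (mod 3); new modulus lcm = 39.
    Write x = 11 + 13·t and substitute into x ≡ 0 (mod 3): 13·t ≡ 0 − 11 = -11 (mod 3).
    Reduce coefficients mod 3: 1·t ≡ 1 (mod 3).
    So t ≡ 1 (mod 3).
    Then x = 11 + 13·1 = 24, valid modulo lcm(13, 3) = 39: x ≡ 24 (mod 39).
  Combine with x ≡ 7 (mod 11); new modulus lcm = 429.
    Write x = 24 + 39·t and substitute into x ≡ 7 (mod 11): 39·t ≡ 7 − 24 = -17 (mod 11).
    Reduce coefficients mod 11: 6·t ≡ 5 (mod 11).
    The inverse of 6 mod 11 is 2 (since 6·2 = 12 = 1·11 + 1), so t ≡ 2·5 = 10 ≡ 10 (mod 11).
    Then x = 24 + 39·10 = 414, valid modulo lcm(39, 11) = 429: x ≡ 414 (mod 429).
  Combine with x ≡ 3 (mod 5); new modulus lcm = 2145.
    Write x = 414 + 429·t and substitute into x ≡ 3 (mod 5): 429·t ≡ 3 − 414 = -411 (mod 5).
    Reduce coefficients mod 5: 4·t ≡ 4 (mod 5).
    The inverse of 4 mod 5 is 4 (since 4·4 = 16 = 3·5 + 1), so t ≡ 4·4 = 16 ≡ 1 (mod 5).
    Then x = 414 + 429·1 = 843, valid modulo lcm(429, 5) = 2145: x ≡ 843 (mod 2145).
Verify against each original: 843 mod 13 = 11, 843 mod 3 = 0, 843 mod 11 = 7, 843 mod 5 = 3.

x ≡ 843 (mod 2145).


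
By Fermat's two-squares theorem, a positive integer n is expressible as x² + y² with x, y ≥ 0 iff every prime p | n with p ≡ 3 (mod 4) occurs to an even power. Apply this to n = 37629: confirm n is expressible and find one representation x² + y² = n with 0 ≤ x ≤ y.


Step 1: Factor n = 37629 = 3^2 · 37 · 113.
Step 2: Check the mod-4 condition on each prime factor: 3 ≡ 3 (mod 4), exponent 2 (must be even); 37 ≡ 1 (mod 4), exponent 1; 113 ≡ 1 (mod 4), exponent 1.
All primes ≡ 3 (mod 4) appear to even exponent (or don't appear), so by the two-squares theorem n IS expressible as a sum of two squares.
Step 3: Build a representation. Group n = k² · m with k = 3 and m = 37 · 113 = 4181 (a product of primes ≡ 1 (mod 4)); a representation of m scales to one of n via (k·x)² + (k·y)² = k²(x² + y²). Each prime p ≡ 1 (mod 4) is itself a sum of two squares; find a² by testing p − a² for a perfect square:
  37: 37 − 1² = 36 = 6² ⇒ 37 = 1² + 6².
  113: 113 − 1² = 112, 113 − 2² = 109, 113 − 3² = 104, 113 − 4² = 97, 113 − 5² = 88, 113 − 6² = 77, 113 − 7² = 64 = 8² ⇒ 113 = 7² + 8².
  Combine using the Brahmagupta–Fibonacci identity (a² + b²)(c² + d²) = (ac − bd)² + (ad + bc)² = (ac + bd)² + (ad − bc)²:
  37 · 113 = 4181: from (1² + 6²)(7² + 8²), take (1·7 − 6·8, 1·8 + 6·7) = (7 − 48, 8 + 42) = (-41, 50); dropping signs (only squares matter) gives (41, 50); check 41² + 50² = 1681 + 2500 = 4181 ✓.
  Scale by k = 3: (3·41, 3·50) = (123, 150).
Step 4: Order so x ≤ y and verify: 123² + 150² = 15129 + 22500 = 37629 = n. ✓

n = 37629 = 123² + 150² (one valid representation with x ≤ y).


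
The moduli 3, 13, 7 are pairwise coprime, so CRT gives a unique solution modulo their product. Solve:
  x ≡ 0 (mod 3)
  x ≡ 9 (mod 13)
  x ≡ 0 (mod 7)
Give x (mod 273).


Moduli 3, 13, 7 are pairwise coprime; by CRT there is a unique solution modulo M = 3 · 13 · 7 = 273.
Solve pairwise, accumulating the modulus:
  Start with x ≡ 0 (mod 3).
  Combine with x ≡ 9 (mod 13): since gcd(3, 13) = 1, we get a unique residue mod 39.
    Write x = 0 + 3·t and substitute into x ≡ 9 (mod 13): 3·t ≡ 9 − 0 = 9 (mod 13).
    The inverse of 3 mod 13 is 9 (since 3·9 = 27 = 2·13 + 1), so t ≡ 9·9 = 81 ≡ 3 (mod 13).
    Then x = 0 + 3·3 = 9, valid modulo lcm(3, 13) = 39: x ≡ 9 (mod 39).
  Combine with x ≡ 0 (mod 7): since gcd(39, 7) = 1, we get a unique residue mod 273.
    Write x = 9 + 39·t and substitute into x ≡ 0 (mod 7): 39·t ≡ 0 − 9 = -9 (mod 7).
    Reduce coefficients mod 7: 4·t ≡ 5 (mod 7).
    The inverse of 4 mod 7 is 2 (since 4·2 = 8 = 1·7 + 1), so t ≡ 2·5 = 10 ≡ 3 (mod 7).
    Then x = 9 + 39·3 = 126, valid modulo lcm(39, 7) = 273: x ≡ 126 (mod 273).
Verify: 126 mod 3 = 0 ✓, 126 mod 13 = 9 ✓, 126 mod 7 = 0 ✓.

x ≡ 126 (mod 273).


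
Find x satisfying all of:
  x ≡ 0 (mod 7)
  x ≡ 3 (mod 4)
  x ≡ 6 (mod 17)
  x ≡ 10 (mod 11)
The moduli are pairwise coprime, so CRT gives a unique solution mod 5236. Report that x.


Product of moduli M = 7 · 4 · 17 · 11 = 5236.
Merge one congruence at a time:
  Start: x ≡ 0 (mod 7).
  Combine with x ≡ 3 (mod 4); new modulus lcm = 28.
    Write x = 0 + 7·t and substitute into x ≡ 3 (mod 4): 7·t ≡ 3 − 0 = 3 (mod 4).
    Reduce coefficients mod 4: 3·t ≡ 3 (mod 4).
    The inverse of 3 mod 4 is 3 (since 3·3 = 9 = 2·4 + 1), so t ≡ 3·3 = 9 ≡ 1 (mod 4).
    Then x = 0 + 7·1 = 7, valid modulo lcm(7, 4) = 28: x ≡ 7 (mod 28).
  Combine with x ≡ 6 (mod 17); new modulus lcm = 476.
    Write x = 7 + 28·t and substitute into x ≡ 6 (mod 17): 28·t ≡ 6 − 7 = -1 (mod 17).
    Reduce coefficients mod 17: 11·t ≡ 16 (mod 17).
    The inverse of 11 mod 17 is 14 (since 11·14 = 154 = 9·17 + 1), so t ≡ 14·16 = 224 ≡ 3 (mod 17).
    Then x = 7 + 28·3 = 91, valid modulo lcm(28, 17) = 476: x ≡ 91 (mod 476).
  Combine with x ≡ 10 (mod 11); new modulus lcm = 5236.
    Write x = 91 + 476·t and substitute into x ≡ 10 (mod 11): 476·t ≡ 10 − 91 = -81 (mod 11).
    Reduce coefficients mod 11: 3·t ≡ 7 (mod 11).
    The inverse of 3 mod 11 is 4 (since 3·4 = 12 = 1·11 + 1), so t ≡ 4·7 = 28 ≡ 6 (mod 11).
    Then x = 91 + 476·6 = 2947, valid modulo lcm(476, 11) = 5236: x ≡ 2947 (mod 5236).
Verify against each original: 2947 mod 7 = 0, 2947 mod 4 = 3, 2947 mod 17 = 6, 2947 mod 11 = 10.

x ≡ 2947 (mod 5236).


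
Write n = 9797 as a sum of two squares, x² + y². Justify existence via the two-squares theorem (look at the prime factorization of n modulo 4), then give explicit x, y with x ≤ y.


Step 1: Factor n = 9797 = 97 · 101.
Step 2: Check the mod-4 condition on each prime factor: 97 ≡ 1 (mod 4), exponent 1; 101 ≡ 1 (mod 4), exponent 1.
All primes ≡ 3 (mod 4) appear to even exponent (or don't appear), so by the two-squares theorem n IS expressible as a sum of two squares.
Step 3: Build a representation. Here n = 97 · 101 is a product of primes ≡ 1 (mod 4). Each prime p ≡ 1 (mod 4) is itself a sum of two squares; find a² by testing p − a² for a perfect square:
  97: 97 − 1² = 96, 97 − 2² = 93, 97 − 3² = 88, 97 − 4² = 81 = 9² ⇒ 97 = 4² + 9².
  101: 101 − 1² = 100 = 10² ⇒ 101 = 1² + 10².
  Combine using the Brahmagupta–Fibonacci identity (a² + b²)(c² + d²) = (ac − bd)² + (ad + bc)² = (ac + bd)² + (ad − bc)²:
  97 · 101 = 9797: from (4² + 9²)(1² + 10²), take (4·1 − 9·10, 4·10 + 9·1) = (4 − 90, 40 + 9) = (-86, 49); dropping signs (only squares matter) gives (86, 49); check 86² + 49² = 7396 + 2401 = 9797 ✓.
Step 4: Order so x ≤ y and verify: 49² + 86² = 2401 + 7396 = 9797 = n. ✓

n = 9797 = 49² + 86² (one valid representation with x ≤ y).


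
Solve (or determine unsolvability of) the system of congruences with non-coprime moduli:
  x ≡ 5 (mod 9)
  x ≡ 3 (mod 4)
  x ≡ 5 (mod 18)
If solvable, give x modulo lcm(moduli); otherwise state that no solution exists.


Moduli 9, 4, 18 are not pairwise coprime, so CRT works modulo lcm(m_i) when all pairwise compatibility conditions hold.
Pairwise compatibility: gcd(m_i, m_j) must divide a_i - a_j for every pair.
Merge one congruence at a time:
  Start: x ≡ 5 (mod 9).
  Combine with x ≡ 3 (mod 4): gcd(9, 4) = 1; 3 - 5 = -2, which IS divisible by 1, so compatible.
    Write x = 5 + 9·t and substitute into x ≡ 3 (mod 4): 9·t ≡ 3 − 5 = -2 (mod 4).
    Reduce coefficients mod 4: 1·t ≡ 2 (mod 4).
    So t ≡ 2 (mod 4).
    Then x = 5 + 9·2 = 23, valid modulo lcm(9, 4) = 36: x ≡ 23 (mod 36).
  Combine with x ≡ 5 (mod 18): gcd(36, 18) = 18; 5 - 23 = -18, which IS divisible by 18, so compatible.
    Write x = 23 + 36·t and substitute into x ≡ 5 (mod 18): 36·t ≡ 5 − 23 = -18 (mod 18).
    Divide the congruence (and modulus) by g = 18: 2·t ≡ -1 (mod 1).
    Modulo 1 every t works; take t = 0.
    Then x = 23 + 36·0 = 23, valid modulo lcm(36, 18) = 36: x ≡ 23 (mod 36).
Verify: 23 mod 9 = 5, 23 mod 4 = 3, 23 mod 18 = 5.

x ≡ 23 (mod 36).


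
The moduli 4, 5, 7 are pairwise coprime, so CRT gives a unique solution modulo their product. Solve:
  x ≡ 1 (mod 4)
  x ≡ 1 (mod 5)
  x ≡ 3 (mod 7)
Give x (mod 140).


Moduli 4, 5, 7 are pairwise coprime; by CRT there is a unique solution modulo M = 4 · 5 · 7 = 140.
Solve pairwise, accumulating the modulus:
  Start with x ≡ 1 (mod 4).
  Combine with x ≡ 1 (mod 5): since gcd(4, 5) = 1, we get a unique residue mod 20.
    Write x = 1 + 4·t and substitute into x ≡ 1 (mod 5): 4·t ≡ 1 − 1 = 0 (mod 5).
    The inverse of 4 mod 5 is 4 (since 4·4 = 16 = 3·5 + 1), so t ≡ 4·0 = 0 ≡ 0 (mod 5).
    Then x = 1 + 4·0 = 1, valid modulo lcm(4, 5) = 20: x ≡ 1 (mod 20).
  Combine with x ≡ 3 (mod 7): since gcd(20, 7) = 1, we get a unique residue mod 140.
    Write x = 1 + 20·t and substitute into x ≡ 3 (mod 7): 20·t ≡ 3 − 1 = 2 (mod 7).
    Reduce coefficients mod 7: 6·t ≡ 2 (mod 7).
    The inverse of 6 mod 7 is 6 (since 6·6 = 36 = 5·7 + 1), so t ≡ 6·2 = 12 ≡ 5 (mod 7).
    Then x = 1 + 20·5 = 101, valid modulo lcm(20, 7) = 140: x ≡ 101 (mod 140).
Verify: 101 mod 4 = 1 ✓, 101 mod 5 = 1 ✓, 101 mod 7 = 3 ✓.

x ≡ 101 (mod 140).


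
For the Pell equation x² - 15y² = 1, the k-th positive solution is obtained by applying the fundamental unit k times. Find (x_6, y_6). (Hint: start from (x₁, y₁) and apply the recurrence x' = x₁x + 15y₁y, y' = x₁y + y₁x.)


Step 1: Find the fundamental solution (x₁, y₁) of x² - 15y² = 1.
  Expand √15 as a continued fraction. a₀ = ⌊√15⌋ = 3; iterate m_{k+1} = d_k·a_k − m_k, d_{k+1} = (15 − m_{k+1}²)/d_k, a_{k+1} = ⌊(a₀ + m_{k+1})/d_{k+1}⌋ (starting m₀ = 0, d₀ = 1), with convergents p_k = a_k·p_{k-1} + p_{k-2}, q_k = a_k·q_{k-1} + q_{k-2} (p₋₁ = 1, q₋₁ = 0):
  k = 0: a₀ = 3; p₀/q₀ = 3/1; p₀² − 15·q₀² = 9 − 15 = -6.
  k = 1: m = 3, d = 6, a = ⌊(3 + 3)/6⌋ = 1; p/q = (1·3 + 1)/(1·1 + 0) = 4/1; p² − 15·q² = 16 − 15 = 1.
  The first convergent with p² − 15·q² = 1 gives the fundamental solution (x₁, y₁) = (4, 1).
Step 2: Apply the recurrence (x_{n+1}, y_{n+1}) = (x₁x_n + 15y₁y_n, x₁y_n + y₁x_n) repeatedly.
  From (x_1, y_1) = (4, 1): x_2 = 4·4 + 15·1·1 = 31; y_2 = 4·1 + 1·4 = 8.
  From (x_2, y_2) = (31, 8): x_3 = 4·31 + 15·1·8 = 244; y_3 = 4·8 + 1·31 = 63.
  From (x_3, y_3) = (244, 63): x_4 = 4·244 + 15·1·63 = 1921; y_4 = 4·63 + 1·244 = 496.
  From (x_4, y_4) = (1921, 496): x_5 = 4·1921 + 15·1·496 = 15124; y_5 = 4·496 + 1·1921 = 3905.
  From (x_5, y_5) = (15124, 3905): x_6 = 4·15124 + 15·1·3905 = 119071; y_6 = 4·3905 + 1·15124 = 30744.
Step 3: Verify x_6² - 15·y_6² = 14177903041 - 14177903040 = 1 (should be 1). ✓

(x_1, y_1) = (4, 1); (x_6, y_6) = (119071, 30744).


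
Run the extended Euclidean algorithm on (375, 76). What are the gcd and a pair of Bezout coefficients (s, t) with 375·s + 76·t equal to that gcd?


Euclidean algorithm on (375, 76) — divide until remainder is 0:
  375 = 4 · 76 + 71
  76 = 1 · 71 + 5
  71 = 14 · 5 + 1
  5 = 5 · 1 + 0
gcd(375, 76) = 1.
Track Bezout coefficients alongside the remainders: start with r₀ = 375 = a·1 + b·0 (s = 1, t = 0) and r₁ = 76 = a·0 + b·1 (s = 0, t = 1); each new remainder r_{k+1} = r_{k-1} − q_k·r_k inherits s_{k+1} = s_{k-1} − q_k·s_k, t_{k+1} = t_{k-1} − q_k·t_k, so r_k = a·s_k + b·t_k at every step:
  q = 4: r = 71, s = 1 − 4·0 = 1, t = 0 − 4·1 = -4  (check: 375·1 + 76·(-4) = 71)
  q = 1: r = 5, s = 0 − 1·1 = -1, t = 1 − 1·(-4) = 5  (check: 375·(-1) + 76·5 = 5)
  q = 14: r = 1, s = 1 − 14·(-1) = 15, t = -4 − 14·5 = -74  (check: 375·15 + 76·(-74) = 1)
The row with r = 1 (the gcd) gives the Bezout coefficients s = 15, t = -74.
Result: 375 · (15) + 76 · (-74) = 1.

gcd(375, 76) = 1; s = 15, t = -74 (check: 375·15 + 76·(-74) = 1).


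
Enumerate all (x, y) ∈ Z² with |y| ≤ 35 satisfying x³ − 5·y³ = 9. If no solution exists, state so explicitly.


The equation is x³ - 5y³ = 9. For fixed y, x³ = 5·y³ + 9, so a solution requires the RHS to be a perfect cube.
Strategy: iterate y from -35 to 35, compute RHS = 5·y³ + 9, and check whether it is a (positive or negative) perfect cube.
Check small values of y:
  y = 0: RHS = 9 is not a perfect cube.
  y = 1: RHS = 14 is not a perfect cube.
  y = -1: RHS = 4 is not a perfect cube.
  y = 2: RHS = 49 is not a perfect cube.
  y = -2: RHS = -31 is not a perfect cube.
  y = 3: RHS = 144 is not a perfect cube.
  y = -3: RHS = -126 is not a perfect cube.
Continuing the search up to |y| = 35 finds no solutions either.
No (x, y) in the scanned range satisfies the equation.

No integer solutions with |y| ≤ 35.


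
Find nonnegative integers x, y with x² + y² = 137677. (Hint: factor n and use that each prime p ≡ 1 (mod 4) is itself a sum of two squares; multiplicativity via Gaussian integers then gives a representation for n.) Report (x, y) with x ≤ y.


Step 1: Factor n = 137677 = 37 · 61^2.
Step 2: Check the mod-4 condition on each prime factor: 37 ≡ 1 (mod 4), exponent 1; 61 ≡ 1 (mod 4), exponent 2.
All primes ≡ 3 (mod 4) appear to even exponent (or don't appear), so by the two-squares theorem n IS expressible as a sum of two squares.
Step 3: Build a representation. Here n = 37 · 61 · 61 is a product of primes ≡ 1 (mod 4). Each prime p ≡ 1 (mod 4) is itself a sum of two squares; find a² by testing p − a² for a perfect square:
  37: 37 − 1² = 36 = 6² ⇒ 37 = 1² + 6².
  61: 61 − 1² = 60, 61 − 2² = 57, 61 − 3² = 52, 61 − 4² = 45, 61 − 5² = 36 = 6² ⇒ 61 = 5² + 6².
  Combine using the Brahmagupta–Fibonacci identity (a² + b²)(c² + d²) = (ac − bd)² + (ad + bc)² = (ac + bd)² + (ad − bc)²:
  37 · 61 = 2257: from (1² + 6²)(5² + 6²), take (1·5 − 6·6, 1·6 + 6·5) = (5 − 36, 6 + 30) = (-31, 36); dropping signs (only squares matter) gives (31, 36); check 31² + 36² = 961 + 1296 = 2257 ✓.
  2257 · 61 = 137677: from (31² + 36²)(5² + 6²), take (31·5 − 36·6, 31·6 + 36·5) = (155 − 216, 186 + 180) = (-61, 366); dropping signs (only squares matter) gives (61, 366); check 61² + 366² = 3721 + 133956 = 137677 ✓.
Step 4: Order so x ≤ y and verify: 61² + 366² = 3721 + 133956 = 137677 = n. ✓

n = 137677 = 61² + 366² (one valid representation with x ≤ y).


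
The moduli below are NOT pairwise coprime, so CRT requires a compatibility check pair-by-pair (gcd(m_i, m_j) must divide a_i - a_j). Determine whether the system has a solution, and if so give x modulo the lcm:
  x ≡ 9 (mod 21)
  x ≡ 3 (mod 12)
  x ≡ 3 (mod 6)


Moduli 21, 12, 6 are not pairwise coprime, so CRT works modulo lcm(m_i) when all pairwise compatibility conditions hold.
Pairwise compatibility: gcd(m_i, m_j) must divide a_i - a_j for every pair.
Merge one congruence at a time:
  Start: x ≡ 9 (mod 21).
  Combine with x ≡ 3 (mod 12): gcd(21, 12) = 3; 3 - 9 = -6, which IS divisible by 3, so compatible.
    Write x = 9 + 21·t and substitute into x ≡ 3 (mod 12): 21·t ≡ 3 − 9 = -6 (mod 12).
    Divide the congruence (and modulus) by g = 3: 7·t ≡ -2 (mod 4).
    Reduce coefficients mod 4: 3·t ≡ 2 (mod 4).
    The inverse of 3 mod 4 is 3 (since 3·3 = 9 = 2·4 + 1), so t ≡ 3·2 = 6 ≡ 2 (mod 4).
    Then x = 9 + 21·2 = 51, valid modulo lcm(21, 12) = 84: x ≡ 51 (mod 84).
  Combine with x ≡ 3 (mod 6): gcd(84, 6) = 6; 3 - 51 = -48, which IS divisible by 6, so compatible.
    Write x = 51 + 84·t and substitute into x ≡ 3 (mod 6): 84·t ≡ 3 − 51 = -48 (mod 6).
    Divide the congruence (and modulus) by g = 6: 14·t ≡ -8 (mod 1).
    Modulo 1 every t works; take t = 0.
    Then x = 51 + 84·0 = 51, valid modulo lcm(84, 6) = 84: x ≡ 51 (mod 84).
Verify: 51 mod 21 = 9, 51 mod 12 = 3, 51 mod 6 = 3.

x ≡ 51 (mod 84).


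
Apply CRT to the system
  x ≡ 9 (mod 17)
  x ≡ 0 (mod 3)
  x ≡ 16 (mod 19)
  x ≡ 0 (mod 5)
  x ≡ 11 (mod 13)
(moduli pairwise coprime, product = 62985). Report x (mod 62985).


Product of moduli M = 17 · 3 · 19 · 5 · 13 = 62985.
Merge one congruence at a time:
  Start: x ≡ 9 (mod 17).
  Combine with x ≡ 0 (mod 3); new modulus lcm = 51.
    Write x = 9 + 17·t and substitute into x ≡ 0 (mod 3): 17·t ≡ 0 − 9 = -9 (mod 3).
    Reduce coefficients mod 3: 2·t ≡ 0 (mod 3).
    The inverse of 2 mod 3 is 2 (since 2·2 = 4 = 1·3 + 1), so t ≡ 2·0 = 0 ≡ 0 (mod 3).
    Then x = 9 + 17·0 = 9, valid modulo lcm(17, 3) = 51: x ≡ 9 (mod 51).
  Combine with x ≡ 16 (mod 19); new modulus lcm = 969.
    Write x = 9 + 51·t and substitute into x ≡ 16 (mod 19): 51·t ≡ 16 − 9 = 7 (mod 19).
    Reduce coefficients mod 19: 13·t ≡ 7 (mod 19).
    The inverse of 13 mod 19 is 3 (since 13·3 = 39 = 2·19 + 1), so t ≡ 3·7 = 21 ≡ 2 (mod 19).
    Then x = 9 + 51·2 = 111, valid modulo lcm(51, 19) = 969: x ≡ 111 (mod 969).
  Combine with x ≡ 0 (mod 5); new modulus lcm = 4845.
    Write x = 111 + 969·t and substitute into x ≡ 0 (mod 5): 969·t ≡ 0 − 111 = -111 (mod 5).
    Reduce coefficients mod 5: 4·t ≡ 4 (mod 5).
    The inverse of 4 mod 5 is 4 (since 4·4 = 16 = 3·5 + 1), so t ≡ 4·4 = 16 ≡ 1 (mod 5).
    Then x = 111 + 969·1 = 1080, valid modulo lcm(969, 5) = 4845: x ≡ 1080 (mod 4845).
  Combine with x ≡ 11 (mod 13); new modulus lcm = 62985.
    Write x = 1080 + 4845·t and substitute into x ≡ 11 (mod 13): 4845·t ≡ 11 − 1080 = -1069 (mod 13).
    Reduce coefficients mod 13: 9·t ≡ 10 (mod 13).
    The inverse of 9 mod 13 is 3 (since 9·3 = 27 = 2·13 + 1), so t ≡ 3·10 = 30 ≡ 4 (mod 13).
    Then x = 1080 + 4845·4 = 20460, valid modulo lcm(4845, 13) = 62985: x ≡ 20460 (mod 62985).
Verify against each original: 20460 mod 17 = 9, 20460 mod 3 = 0, 20460 mod 19 = 16, 20460 mod 5 = 0, 20460 mod 13 = 11.

x ≡ 20460 (mod 62985).


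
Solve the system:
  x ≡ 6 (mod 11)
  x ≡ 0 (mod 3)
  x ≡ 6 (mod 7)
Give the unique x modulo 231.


Moduli 11, 3, 7 are pairwise coprime; by CRT there is a unique solution modulo M = 11 · 3 · 7 = 231.
Solve pairwise, accumulating the modulus:
  Start with x ≡ 6 (mod 11).
  Combine with x ≡ 0 (mod 3): since gcd(11, 3) = 1, we get a unique residue mod 33.
    Write x = 6 + 11·t and substitute into x ≡ 0 (mod 3): 11·t ≡ 0 − 6 = -6 (mod 3).
    Reduce coefficients mod 3: 2·t ≡ 0 (mod 3).
    The inverse of 2 mod 3 is 2 (since 2·2 = 4 = 1·3 + 1), so t ≡ 2·0 = 0 ≡ 0 (mod 3).
    Then x = 6 + 11·0 = 6, valid modulo lcm(11, 3) = 33: x ≡ 6 (mod 33).
  Combine with x ≡ 6 (mod 7): since gcd(33, 7) = 1, we get a unique residue mod 231.
    Write x = 6 + 33·t and substitute into x ≡ 6 (mod 7): 33·t ≡ 6 − 6 = 0 (mod 7).
    Reduce coefficients mod 7: 5·t ≡ 0 (mod 7).
    The inverse of 5 mod 7 is 3 (since 5·3 = 15 = 2·7 + 1), so t ≡ 3·0 = 0 ≡ 0 (mod 7).
    Then x = 6 + 33·0 = 6, valid modulo lcm(33, 7) = 231: x ≡ 6 (mod 231).
Verify: 6 mod 11 = 6 ✓, 6 mod 3 = 0 ✓, 6 mod 7 = 6 ✓.

x ≡ 6 (mod 231).


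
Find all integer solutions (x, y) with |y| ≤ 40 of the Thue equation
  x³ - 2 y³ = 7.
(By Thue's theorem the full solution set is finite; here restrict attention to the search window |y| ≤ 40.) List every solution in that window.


The equation is x³ - 2y³ = 7. For fixed y, x³ = 2·y³ + 7, so a solution requires the RHS to be a perfect cube.
Strategy: iterate y from -40 to 40, compute RHS = 2·y³ + 7, and check whether it is a (positive or negative) perfect cube.
Check small values of y:
  y = 0: RHS = 7 is not a perfect cube.
  y = 1: RHS = 9 is not a perfect cube.
  y = -1: RHS = 5 is not a perfect cube.
  y = 2: RHS = 23 is not a perfect cube.
  y = -2: RHS = -9 is not a perfect cube.
  y = 3: RHS = 61 is not a perfect cube.
  y = -3: RHS = -47 is not a perfect cube.
Continuing the search up to |y| = 40 finds no solutions either.
No (x, y) in the scanned range satisfies the equation.

No integer solutions with |y| ≤ 40.


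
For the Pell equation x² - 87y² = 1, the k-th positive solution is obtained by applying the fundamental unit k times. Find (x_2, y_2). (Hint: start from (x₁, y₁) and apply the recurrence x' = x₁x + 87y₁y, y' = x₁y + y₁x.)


Step 1: Find the fundamental solution (x₁, y₁) of x² - 87y² = 1.
  Expand √87 as a continued fraction. a₀ = ⌊√87⌋ = 9; iterate m_{k+1} = d_k·a_k − m_k, d_{k+1} = (87 − m_{k+1}²)/d_k, a_{k+1} = ⌊(a₀ + m_{k+1})/d_{k+1}⌋ (starting m₀ = 0, d₀ = 1), with convergents p_k = a_k·p_{k-1} + p_{k-2}, q_k = a_k·q_{k-1} + q_{k-2} (p₋₁ = 1, q₋₁ = 0):
  k = 0: a₀ = 9; p₀/q₀ = 9/1; p₀² − 87·q₀² = 81 − 87 = -6.
  k = 1: m = 9, d = 6, a = ⌊(9 + 9)/6⌋ = 3; p/q = (3·9 + 1)/(3·1 + 0) = 28/3; p² − 87·q² = 784 − 783 = 1.
  The first convergent with p² − 87·q² = 1 gives the fundamental solution (x₁, y₁) = (28, 3).
Step 2: Apply the recurrence (x_{n+1}, y_{n+1}) = (x₁x_n + 87y₁y_n, x₁y_n + y₁x_n) repeatedly.
  From (x_1, y_1) = (28, 3): x_2 = 28·28 + 87·3·3 = 1567; y_2 = 28·3 + 3·28 = 168.
Step 3: Verify x_2² - 87·y_2² = 2455489 - 2455488 = 1 (should be 1). ✓

(x_1, y_1) = (28, 3); (x_2, y_2) = (1567, 168).
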